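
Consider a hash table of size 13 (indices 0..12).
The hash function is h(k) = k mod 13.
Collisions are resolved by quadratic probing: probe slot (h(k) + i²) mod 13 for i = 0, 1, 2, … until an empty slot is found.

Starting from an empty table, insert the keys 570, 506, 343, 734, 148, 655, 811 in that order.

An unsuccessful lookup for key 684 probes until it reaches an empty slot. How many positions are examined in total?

4

Insert 570: h=11, slot 11 empty -> index 11.
Insert 506: h=12, slot 12 empty -> index 12.
Insert 343: h=5, slot 5 empty -> index 5.
Insert 734: h=6, slot 6 empty -> index 6.
Insert 148: h=5, slots 5,6 occupied -> index 9.
Insert 655: h=5, slots 5,6,9 occupied -> index 1.
Insert 811: h=5, slots 5,6,9,1 occupied -> index 8.
Table: [_, 655, _, _, _, 343, 734, _, 811, 148, _, 570, 506]
Lookup 684: h=8, probe 8,9,12,4 → slot 4 empty, not found.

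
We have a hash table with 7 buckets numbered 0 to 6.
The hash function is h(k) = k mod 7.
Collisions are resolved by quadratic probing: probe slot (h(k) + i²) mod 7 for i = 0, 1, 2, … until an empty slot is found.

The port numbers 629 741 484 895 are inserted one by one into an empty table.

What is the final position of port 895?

3

Insert 629: h=6, slot 6 empty => index 6.
Insert 741: h=6, slot 6 occupied => index 0.
Insert 484: h=1, slot 1 empty => index 1.
Insert 895: h=6, slots 6,0 occupied => index 3.
Table: [741, 484, _, 895, _, _, 629]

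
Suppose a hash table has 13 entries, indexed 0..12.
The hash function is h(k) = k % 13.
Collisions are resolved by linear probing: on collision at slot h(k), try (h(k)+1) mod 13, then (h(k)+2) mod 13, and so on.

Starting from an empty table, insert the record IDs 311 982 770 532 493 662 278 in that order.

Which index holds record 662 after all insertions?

311: h=12 -> slot 12
982: h=7 -> slot 7
770: h=3 -> slot 3
532: h=12, probe 12,0 -> slot 0
493: h=12, probe 12,0,1 -> slot 1
662: h=12, probe 12,0,1,2 -> slot 2
278: h=5 -> slot 5
Table: [532, 493, 662, 770, -, 278, -, 982, -, -, -, -, 311]

2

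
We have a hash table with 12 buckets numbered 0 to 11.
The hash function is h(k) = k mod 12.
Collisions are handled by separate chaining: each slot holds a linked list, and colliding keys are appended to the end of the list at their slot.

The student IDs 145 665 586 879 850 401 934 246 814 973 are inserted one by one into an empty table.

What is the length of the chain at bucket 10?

4

Insert 145: h=1, bucket 1 empty → new chain.
Insert 665: h=5, bucket 5 empty → new chain.
Insert 586: h=10, bucket 10 empty → new chain.
Insert 879: h=3, bucket 3 empty → new chain.
Insert 850: h=10, bucket 10 nonempty → append to chain.
Insert 401: h=5, bucket 5 nonempty → append to chain.
Insert 934: h=10, bucket 10 nonempty → append to chain.
Insert 246: h=6, bucket 6 empty → new chain.
Insert 814: h=10, bucket 10 nonempty → append to chain.
Insert 973: h=1, bucket 1 nonempty → append to chain.
Final buckets:
0: -
1: 145 -> 973
2: -
3: 879
4: -
5: 665 -> 401
6: 246
7: -
8: -
9: -
10: 586 -> 850 -> 934 -> 814
11: -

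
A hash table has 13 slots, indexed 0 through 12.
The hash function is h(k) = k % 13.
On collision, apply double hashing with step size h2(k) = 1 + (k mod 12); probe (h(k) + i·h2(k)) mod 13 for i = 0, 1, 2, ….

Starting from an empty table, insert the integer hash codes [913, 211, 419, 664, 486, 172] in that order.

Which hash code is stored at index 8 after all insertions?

172

913: h=3 -> slot 3
211: h=3, h2=8, probe 3,11 -> slot 11
419: h=3, h2=12, probe 3,2 -> slot 2
664: h=1 -> slot 1
486: h=5 -> slot 5
172: h=3, h2=5, probe 3,8 -> slot 8
Table: [∅, 664, 419, 913, ∅, 486, ∅, ∅, 172, ∅, ∅, 211, ∅]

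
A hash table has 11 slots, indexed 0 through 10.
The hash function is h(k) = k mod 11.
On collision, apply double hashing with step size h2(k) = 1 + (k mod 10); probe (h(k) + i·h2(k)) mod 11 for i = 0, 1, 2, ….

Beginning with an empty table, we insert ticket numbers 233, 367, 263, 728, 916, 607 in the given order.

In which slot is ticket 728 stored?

233 hashes to 2; slot 2 is free → place at 2.
367 hashes to 4; slot 4 is free → place at 4.
263 hashes to 10; slot 10 is free → place at 10.
728 hashes to 2, h2=9; 2 taken → place at 0.
916 hashes to 3; slot 3 is free → place at 3.
607 hashes to 2, h2=8; 2,10 taken → place at 7.
Table: [728, —, 233, 916, 367, —, —, 607, —, —, 263]

0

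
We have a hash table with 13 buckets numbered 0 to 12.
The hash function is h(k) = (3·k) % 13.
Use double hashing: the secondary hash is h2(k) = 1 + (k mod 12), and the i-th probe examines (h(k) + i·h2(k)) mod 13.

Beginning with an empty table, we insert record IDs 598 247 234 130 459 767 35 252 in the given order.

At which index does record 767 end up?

Insert 598: h=0, slot 0 empty -> index 0.
Insert 247: h=0, h2=8, slot 0 occupied -> index 8.
Insert 234: h=0, h2=7, slot 0 occupied -> index 7.
Insert 130: h=0, h2=11, slot 0 occupied -> index 11.
Insert 459: h=12, slot 12 empty -> index 12.
Insert 767: h=0, h2=12, slots 0,12,11 occupied -> index 10.
Insert 35: h=1, slot 1 empty -> index 1.
Insert 252: h=2, slot 2 empty -> index 2.
Table: [598, 35, 252, ∅, ∅, ∅, ∅, 234, 247, ∅, 767, 130, 459]

10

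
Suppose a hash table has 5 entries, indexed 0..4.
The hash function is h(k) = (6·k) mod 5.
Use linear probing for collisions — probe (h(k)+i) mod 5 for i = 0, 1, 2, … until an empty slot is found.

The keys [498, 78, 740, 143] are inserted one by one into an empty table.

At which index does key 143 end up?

1

498: h=3 -> slot 3
78: h=3, probe 3,4 -> slot 4
740: h=0 -> slot 0
143: h=3, probe 3,4,0,1 -> slot 1
Table: [740, 143, —, 498, 78]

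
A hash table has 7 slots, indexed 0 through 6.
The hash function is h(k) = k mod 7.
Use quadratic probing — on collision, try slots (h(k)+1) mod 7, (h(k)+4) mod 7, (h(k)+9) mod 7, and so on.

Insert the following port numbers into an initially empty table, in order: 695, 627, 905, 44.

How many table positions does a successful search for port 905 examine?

695: h=2 => slot 2
627: h=4 => slot 4
905: h=2, probe 2,3 => slot 3
44: h=2, probe 2,3,6 => slot 6
Table: [., ., 695, 905, 627, ., 44]
Lookup 905: h=2, probe 2,3 → found at 3.

2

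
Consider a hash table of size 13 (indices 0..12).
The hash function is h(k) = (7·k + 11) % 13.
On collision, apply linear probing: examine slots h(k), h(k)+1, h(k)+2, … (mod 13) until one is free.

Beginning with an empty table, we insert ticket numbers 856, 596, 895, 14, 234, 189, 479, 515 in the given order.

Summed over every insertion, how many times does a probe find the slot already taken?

Insert 856: h=10, slot 10 empty => index 10.
Insert 596: h=10, slot 10 occupied => index 11.
Insert 895: h=10, slots 10,11 occupied => index 12.
Insert 14: h=5, slot 5 empty => index 5.
Insert 234: h=11, slots 11,12 occupied => index 0.
Insert 189: h=8, slot 8 empty => index 8.
Insert 479: h=10, slots 10,11,12,0 occupied => index 1.
Insert 515: h=2, slot 2 empty => index 2.
Table: [234, 479, 515, —, —, 14, —, —, 189, —, 856, 596, 895]

9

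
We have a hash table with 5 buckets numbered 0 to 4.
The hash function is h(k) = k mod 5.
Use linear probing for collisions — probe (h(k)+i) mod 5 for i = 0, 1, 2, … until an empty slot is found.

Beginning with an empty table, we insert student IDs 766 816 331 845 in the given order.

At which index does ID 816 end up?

2

766: h=1 -> slot 1
816: h=1, probe 1,2 -> slot 2
331: h=1, probe 1,2,3 -> slot 3
845: h=0 -> slot 0
Table: [845, 766, 816, 331, —]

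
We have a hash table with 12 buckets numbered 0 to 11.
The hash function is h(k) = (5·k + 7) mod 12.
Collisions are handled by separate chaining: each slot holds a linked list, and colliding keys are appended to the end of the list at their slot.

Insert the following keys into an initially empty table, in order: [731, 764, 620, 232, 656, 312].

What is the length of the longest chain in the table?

3

Insert 731: h=2, bucket 2 empty -> new chain.
Insert 764: h=11, bucket 11 empty -> new chain.
Insert 620: h=11, bucket 11 nonempty -> append to chain.
Insert 232: h=3, bucket 3 empty -> new chain.
Insert 656: h=11, bucket 11 nonempty -> append to chain.
Insert 312: h=7, bucket 7 empty -> new chain.
Final buckets:
0: ∅
1: ∅
2: 731
3: 232
4: ∅
5: ∅
6: ∅
7: 312
8: ∅
9: ∅
10: ∅
11: 764 -> 620 -> 656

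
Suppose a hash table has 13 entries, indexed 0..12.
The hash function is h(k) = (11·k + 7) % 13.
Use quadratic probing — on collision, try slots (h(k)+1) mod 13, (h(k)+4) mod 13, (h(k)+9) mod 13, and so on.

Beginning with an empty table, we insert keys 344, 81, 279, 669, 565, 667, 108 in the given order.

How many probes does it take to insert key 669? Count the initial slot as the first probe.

3

Insert 344: h=8, slot 8 empty -> index 8.
Insert 81: h=1, slot 1 empty -> index 1.
Insert 279: h=8, slot 8 occupied -> index 9.
Insert 669: h=8, slots 8,9 occupied -> index 12.
Insert 565: h=8, slots 8,9,12 occupied -> index 4.
Insert 667: h=12, slot 12 occupied -> index 0.
Insert 108: h=12, slots 12,0 occupied -> index 3.
Table: [667, 81, —, 108, 565, —, —, —, 344, 279, —, —, 669]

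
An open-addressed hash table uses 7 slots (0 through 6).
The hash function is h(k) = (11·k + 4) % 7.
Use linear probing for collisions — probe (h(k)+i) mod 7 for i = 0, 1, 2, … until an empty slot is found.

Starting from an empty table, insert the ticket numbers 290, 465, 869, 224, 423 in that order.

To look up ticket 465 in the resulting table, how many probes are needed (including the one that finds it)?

2

290 hashes to 2; slot 2 is free => place at 2.
465 hashes to 2; 2 taken => place at 3.
869 hashes to 1; slot 1 is free => place at 1.
224 hashes to 4; slot 4 is free => place at 4.
423 hashes to 2; 2,3,4 taken => place at 5.
Table: [., 869, 290, 465, 224, 423, .]
Lookup 465: h=2, probe 2,3 → found at 3.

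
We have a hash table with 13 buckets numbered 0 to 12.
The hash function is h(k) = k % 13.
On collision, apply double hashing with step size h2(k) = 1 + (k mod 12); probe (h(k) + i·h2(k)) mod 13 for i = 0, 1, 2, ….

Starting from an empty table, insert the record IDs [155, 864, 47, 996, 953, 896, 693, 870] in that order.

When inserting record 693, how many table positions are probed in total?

2

Insert 155: h=12, slot 12 empty => index 12.
Insert 864: h=6, slot 6 empty => index 6.
Insert 47: h=8, slot 8 empty => index 8.
Insert 996: h=8, h2=1, slot 8 occupied => index 9.
Insert 953: h=4, slot 4 empty => index 4.
Insert 896: h=12, h2=9, slots 12,8,4 occupied => index 0.
Insert 693: h=4, h2=10, slot 4 occupied => index 1.
Insert 870: h=12, h2=7, slots 12,6,0 occupied => index 7.
Table: [896, 693, —, —, 953, —, 864, 870, 47, 996, —, —, 155]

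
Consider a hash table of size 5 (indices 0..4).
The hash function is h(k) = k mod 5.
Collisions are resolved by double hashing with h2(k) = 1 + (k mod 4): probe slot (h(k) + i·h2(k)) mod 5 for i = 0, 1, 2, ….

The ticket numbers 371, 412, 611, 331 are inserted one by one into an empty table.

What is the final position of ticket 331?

4

371 hashes to 1; slot 1 is free → place at 1.
412 hashes to 2; slot 2 is free → place at 2.
611 hashes to 1, h2=4; 1 taken → place at 0.
331 hashes to 1, h2=4; 1,0 taken → place at 4.
Table: [611, 371, 412, -, 331]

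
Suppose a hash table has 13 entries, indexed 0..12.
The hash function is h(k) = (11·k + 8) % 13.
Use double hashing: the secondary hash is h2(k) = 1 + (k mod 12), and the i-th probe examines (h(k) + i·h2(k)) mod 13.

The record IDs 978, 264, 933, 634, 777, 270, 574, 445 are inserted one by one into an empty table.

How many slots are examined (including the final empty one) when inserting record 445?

3

Insert 978: h=2, slot 2 empty → index 2.
Insert 264: h=0, slot 0 empty → index 0.
Insert 933: h=1, slot 1 empty → index 1.
Insert 634: h=1, h2=11, slot 1 occupied → index 12.
Insert 777: h=1, h2=10, slot 1 occupied → index 11.
Insert 270: h=1, h2=7, slot 1 occupied → index 8.
Insert 574: h=4, slot 4 empty → index 4.
Insert 445: h=2, h2=2, slots 2,4 occupied → index 6.
Table: [264, 933, 978, ., 574, ., 445, ., 270, ., ., 777, 634]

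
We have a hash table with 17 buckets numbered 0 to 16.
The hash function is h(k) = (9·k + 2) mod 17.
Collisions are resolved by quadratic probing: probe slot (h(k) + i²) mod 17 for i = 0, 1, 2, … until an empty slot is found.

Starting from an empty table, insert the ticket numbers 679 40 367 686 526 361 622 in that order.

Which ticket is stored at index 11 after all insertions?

Insert 679: h=10, slot 10 empty -> index 10.
Insert 40: h=5, slot 5 empty -> index 5.
Insert 367: h=7, slot 7 empty -> index 7.
Insert 686: h=5, slot 5 occupied -> index 6.
Insert 526: h=10, slot 10 occupied -> index 11.
Insert 361: h=4, slot 4 empty -> index 4.
Insert 622: h=7, slot 7 occupied -> index 8.
Table: [—, —, —, —, 361, 40, 686, 367, 622, —, 679, 526, —, —, —, —, —]

526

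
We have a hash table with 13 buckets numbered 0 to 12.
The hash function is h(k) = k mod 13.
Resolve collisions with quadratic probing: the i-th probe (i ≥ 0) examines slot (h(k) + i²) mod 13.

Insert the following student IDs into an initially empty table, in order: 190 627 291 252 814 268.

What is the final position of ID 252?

6

190 hashes to 8; slot 8 is free -> place at 8.
627 hashes to 3; slot 3 is free -> place at 3.
291 hashes to 5; slot 5 is free -> place at 5.
252 hashes to 5; 5 taken -> place at 6.
814 hashes to 8; 8 taken -> place at 9.
268 hashes to 8; 8,9 taken -> place at 12.
Table: [., ., ., 627, ., 291, 252, ., 190, 814, ., ., 268]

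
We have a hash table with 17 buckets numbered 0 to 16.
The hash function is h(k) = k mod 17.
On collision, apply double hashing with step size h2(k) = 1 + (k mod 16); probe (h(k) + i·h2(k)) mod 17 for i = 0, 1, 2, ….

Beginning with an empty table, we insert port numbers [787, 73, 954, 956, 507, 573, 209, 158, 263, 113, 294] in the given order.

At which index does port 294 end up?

9

Insert 787: h=5, slot 5 empty → index 5.
Insert 73: h=5, h2=10, slot 5 occupied → index 15.
Insert 954: h=2, slot 2 empty → index 2.
Insert 956: h=4, slot 4 empty → index 4.
Insert 507: h=14, slot 14 empty → index 14.
Insert 573: h=12, slot 12 empty → index 12.
Insert 209: h=5, h2=2, slot 5 occupied → index 7.
Insert 158: h=5, h2=15, slot 5 occupied → index 3.
Insert 263: h=8, slot 8 empty → index 8.
Insert 113: h=11, slot 11 empty → index 11.
Insert 294: h=5, h2=7, slots 5,12,2 occupied → index 9.
Table: [—, —, 954, 158, 956, 787, —, 209, 263, 294, —, 113, 573, —, 507, 73, —]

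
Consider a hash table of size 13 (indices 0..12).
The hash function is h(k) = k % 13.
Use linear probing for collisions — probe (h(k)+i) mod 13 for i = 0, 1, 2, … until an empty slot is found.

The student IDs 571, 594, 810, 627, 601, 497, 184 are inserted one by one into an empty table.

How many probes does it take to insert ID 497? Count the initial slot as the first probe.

571 hashes to 12; slot 12 is free → place at 12.
594 hashes to 9; slot 9 is free → place at 9.
810 hashes to 4; slot 4 is free → place at 4.
627 hashes to 3; slot 3 is free → place at 3.
601 hashes to 3; 3,4 taken → place at 5.
497 hashes to 3; 3,4,5 taken → place at 6.
184 hashes to 2; slot 2 is free → place at 2.
Table: [-, -, 184, 627, 810, 601, 497, -, -, 594, -, -, 571]

4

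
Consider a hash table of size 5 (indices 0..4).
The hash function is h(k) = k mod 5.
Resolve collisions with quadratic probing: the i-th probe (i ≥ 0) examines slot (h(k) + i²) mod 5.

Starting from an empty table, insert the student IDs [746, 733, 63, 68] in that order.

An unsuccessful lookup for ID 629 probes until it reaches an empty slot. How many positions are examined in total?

2

746 hashes to 1; slot 1 is free => place at 1.
733 hashes to 3; slot 3 is free => place at 3.
63 hashes to 3; 3 taken => place at 4.
68 hashes to 3; 3,4 taken => place at 2.
Table: [—, 746, 68, 733, 63]
Lookup 629: h=4, probe 4,0 → slot 0 empty, not found.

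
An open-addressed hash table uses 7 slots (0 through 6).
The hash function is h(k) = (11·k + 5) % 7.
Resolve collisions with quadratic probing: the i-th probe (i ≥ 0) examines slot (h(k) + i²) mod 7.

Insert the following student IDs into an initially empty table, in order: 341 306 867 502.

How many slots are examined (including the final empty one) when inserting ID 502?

4

341 hashes to 4; slot 4 is free -> place at 4.
306 hashes to 4; 4 taken -> place at 5.
867 hashes to 1; slot 1 is free -> place at 1.
502 hashes to 4; 4,5,1 taken -> place at 6.
Table: [., 867, ., ., 341, 306, 502]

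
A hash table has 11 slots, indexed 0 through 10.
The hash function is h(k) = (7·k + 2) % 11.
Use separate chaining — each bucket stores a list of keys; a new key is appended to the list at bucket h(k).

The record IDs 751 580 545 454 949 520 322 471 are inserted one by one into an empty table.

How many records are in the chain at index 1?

5

Insert 751: h=1, bucket 1 empty -> new chain.
Insert 580: h=3, bucket 3 empty -> new chain.
Insert 545: h=0, bucket 0 empty -> new chain.
Insert 454: h=1, bucket 1 nonempty -> append to chain.
Insert 949: h=1, bucket 1 nonempty -> append to chain.
Insert 520: h=1, bucket 1 nonempty -> append to chain.
Insert 322: h=1, bucket 1 nonempty -> append to chain.
Insert 471: h=10, bucket 10 empty -> new chain.
Final buckets:
0: 545
1: 751 -> 454 -> 949 -> 520 -> 322
2: -
3: 580
4: -
5: -
6: -
7: -
8: -
9: -
10: 471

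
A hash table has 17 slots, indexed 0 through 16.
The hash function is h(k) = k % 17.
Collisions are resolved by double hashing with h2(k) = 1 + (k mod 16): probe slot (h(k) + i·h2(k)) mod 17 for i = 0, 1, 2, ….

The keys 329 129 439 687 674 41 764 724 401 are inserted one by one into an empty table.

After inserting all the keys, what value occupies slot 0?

329 hashes to 6; slot 6 is free → place at 6.
129 hashes to 10; slot 10 is free → place at 10.
439 hashes to 14; slot 14 is free → place at 14.
687 hashes to 7; slot 7 is free → place at 7.
674 hashes to 11; slot 11 is free → place at 11.
41 hashes to 7, h2=10; 7 taken → place at 0.
764 hashes to 16; slot 16 is free → place at 16.
724 hashes to 10, h2=5; 10 taken → place at 15.
401 hashes to 10, h2=2; 10 taken → place at 12.
Table: [41, ., ., ., ., ., 329, 687, ., ., 129, 674, 401, ., 439, 724, 764]

41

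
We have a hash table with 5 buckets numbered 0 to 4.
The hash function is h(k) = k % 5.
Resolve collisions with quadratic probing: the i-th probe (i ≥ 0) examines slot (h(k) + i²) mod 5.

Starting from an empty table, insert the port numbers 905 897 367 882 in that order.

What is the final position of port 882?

Insert 905: h=0, slot 0 empty -> index 0.
Insert 897: h=2, slot 2 empty -> index 2.
Insert 367: h=2, slot 2 occupied -> index 3.
Insert 882: h=2, slots 2,3 occupied -> index 1.
Table: [905, 882, 897, 367, ∅]

1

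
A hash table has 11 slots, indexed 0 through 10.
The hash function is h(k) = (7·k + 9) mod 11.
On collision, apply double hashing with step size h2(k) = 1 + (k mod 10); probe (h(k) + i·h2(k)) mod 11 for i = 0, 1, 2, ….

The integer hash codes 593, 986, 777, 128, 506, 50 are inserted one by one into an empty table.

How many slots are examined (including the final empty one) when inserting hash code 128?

2

593: h=2 -> slot 2
986: h=3 -> slot 3
777: h=3, h2=8, probe 3,0 -> slot 0
128: h=3, h2=9, probe 3,1 -> slot 1
506: h=9 -> slot 9
50: h=7 -> slot 7
Table: [777, 128, 593, 986, ., ., ., 50, ., 506, .]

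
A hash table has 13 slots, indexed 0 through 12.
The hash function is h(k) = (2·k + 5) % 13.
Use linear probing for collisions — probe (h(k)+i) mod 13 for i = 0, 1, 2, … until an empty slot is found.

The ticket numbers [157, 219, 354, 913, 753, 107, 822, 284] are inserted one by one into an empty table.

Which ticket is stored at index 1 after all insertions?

157: h=7 → slot 7
219: h=1 → slot 1
354: h=11 → slot 11
913: h=11, probe 11,12 → slot 12
753: h=3 → slot 3
107: h=11, probe 11,12,0 → slot 0
822: h=11, probe 11,12,0,1,2 → slot 2
284: h=1, probe 1,2,3,4 → slot 4
Table: [107, 219, 822, 753, 284, —, —, 157, —, —, —, 354, 913]

219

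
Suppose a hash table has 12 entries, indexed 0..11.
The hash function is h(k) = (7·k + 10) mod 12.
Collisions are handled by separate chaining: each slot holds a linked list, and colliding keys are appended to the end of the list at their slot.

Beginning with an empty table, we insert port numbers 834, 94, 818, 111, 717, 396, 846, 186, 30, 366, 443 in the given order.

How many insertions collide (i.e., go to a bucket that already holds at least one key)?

4

834 → bucket 4
94 → bucket 8
818 → bucket 0
111 → bucket 7
717 → bucket 1
396 → bucket 10
846 → bucket 4 (collision)
186 → bucket 4 (collision)
30 → bucket 4 (collision)
366 → bucket 4 (collision)
443 → bucket 3
Final buckets:
0: 818
1: 717
2: —
3: 443
4: 834 -> 846 -> 186 -> 30 -> 366
5: —
6: —
7: 111
8: 94
9: —
10: 396
11: —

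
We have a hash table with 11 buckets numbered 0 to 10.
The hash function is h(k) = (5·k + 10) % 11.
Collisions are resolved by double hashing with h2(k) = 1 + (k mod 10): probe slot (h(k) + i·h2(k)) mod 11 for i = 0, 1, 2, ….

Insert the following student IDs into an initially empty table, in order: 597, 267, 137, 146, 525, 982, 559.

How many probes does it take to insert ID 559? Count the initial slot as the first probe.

4

Insert 597: h=3, slot 3 empty => index 3.
Insert 267: h=3, h2=8, slot 3 occupied => index 0.
Insert 137: h=2, slot 2 empty => index 2.
Insert 146: h=3, h2=7, slot 3 occupied => index 10.
Insert 525: h=6, slot 6 empty => index 6.
Insert 982: h=3, h2=3, slots 3,6 occupied => index 9.
Insert 559: h=0, h2=10, slots 0,10,9 occupied => index 8.
Table: [267, —, 137, 597, —, —, 525, —, 559, 982, 146]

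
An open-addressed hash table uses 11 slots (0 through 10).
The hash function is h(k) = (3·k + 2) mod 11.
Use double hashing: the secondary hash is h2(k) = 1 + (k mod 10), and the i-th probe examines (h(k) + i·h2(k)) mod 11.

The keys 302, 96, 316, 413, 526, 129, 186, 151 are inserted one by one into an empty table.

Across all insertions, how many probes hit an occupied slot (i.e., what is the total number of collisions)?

4

302: h=6 → slot 6
96: h=4 → slot 4
316: h=4, h2=7, probe 4,0 → slot 0
413: h=9 → slot 9
526: h=7 → slot 7
129: h=4, h2=10, probe 4,3 → slot 3
186: h=10 → slot 10
151: h=4, h2=2, probe 4,6,8 → slot 8
Table: [316, -, -, 129, 96, -, 302, 526, 151, 413, 186]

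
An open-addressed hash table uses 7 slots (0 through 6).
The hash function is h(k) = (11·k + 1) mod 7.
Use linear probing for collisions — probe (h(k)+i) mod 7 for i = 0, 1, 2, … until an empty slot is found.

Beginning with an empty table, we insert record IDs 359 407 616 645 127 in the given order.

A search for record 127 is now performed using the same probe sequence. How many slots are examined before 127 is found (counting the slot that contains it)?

359 hashes to 2; slot 2 is free → place at 2.
407 hashes to 5; slot 5 is free → place at 5.
616 hashes to 1; slot 1 is free → place at 1.
645 hashes to 5; 5 taken → place at 6.
127 hashes to 5; 5,6 taken → place at 0.
Table: [127, 616, 359, _, _, 407, 645]
Lookup 127: h=5, probe 5,6,0 → found at 0.

3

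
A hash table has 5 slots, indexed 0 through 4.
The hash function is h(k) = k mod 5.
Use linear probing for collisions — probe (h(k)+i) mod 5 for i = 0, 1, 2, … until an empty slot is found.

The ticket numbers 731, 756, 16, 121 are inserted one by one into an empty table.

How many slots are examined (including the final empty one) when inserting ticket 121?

731 hashes to 1; slot 1 is free → place at 1.
756 hashes to 1; 1 taken → place at 2.
16 hashes to 1; 1,2 taken → place at 3.
121 hashes to 1; 1,2,3 taken → place at 4.
Table: [—, 731, 756, 16, 121]

4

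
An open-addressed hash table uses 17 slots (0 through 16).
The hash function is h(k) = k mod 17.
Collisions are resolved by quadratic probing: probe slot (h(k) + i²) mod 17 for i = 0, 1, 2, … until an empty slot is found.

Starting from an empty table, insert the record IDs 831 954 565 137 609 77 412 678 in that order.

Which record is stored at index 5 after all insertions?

831: h=15 => slot 15
954: h=2 => slot 2
565: h=4 => slot 4
137: h=1 => slot 1
609: h=14 => slot 14
77: h=9 => slot 9
412: h=4, probe 4,5 => slot 5
678: h=15, probe 15,16 => slot 16
Table: [∅, 137, 954, ∅, 565, 412, ∅, ∅, ∅, 77, ∅, ∅, ∅, ∅, 609, 831, 678]

412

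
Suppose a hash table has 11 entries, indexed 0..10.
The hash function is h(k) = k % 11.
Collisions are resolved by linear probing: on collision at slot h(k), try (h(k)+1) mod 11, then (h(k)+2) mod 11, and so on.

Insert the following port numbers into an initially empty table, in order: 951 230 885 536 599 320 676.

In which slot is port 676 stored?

Insert 951: h=5, slot 5 empty → index 5.
Insert 230: h=10, slot 10 empty → index 10.
Insert 885: h=5, slot 5 occupied → index 6.
Insert 536: h=8, slot 8 empty → index 8.
Insert 599: h=5, slots 5,6 occupied → index 7.
Insert 320: h=1, slot 1 empty → index 1.
Insert 676: h=5, slots 5,6,7,8 occupied → index 9.
Table: [∅, 320, ∅, ∅, ∅, 951, 885, 599, 536, 676, 230]

9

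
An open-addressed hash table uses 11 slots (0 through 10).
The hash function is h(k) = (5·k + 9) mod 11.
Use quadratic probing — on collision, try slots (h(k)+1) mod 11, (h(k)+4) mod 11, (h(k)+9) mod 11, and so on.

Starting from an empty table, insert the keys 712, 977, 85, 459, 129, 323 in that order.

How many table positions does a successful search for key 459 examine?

712 hashes to 5; slot 5 is free -> place at 5.
977 hashes to 10; slot 10 is free -> place at 10.
85 hashes to 5; 5 taken -> place at 6.
459 hashes to 5; 5,6 taken -> place at 9.
129 hashes to 5; 5,6,9 taken -> place at 3.
323 hashes to 7; slot 7 is free -> place at 7.
Table: [∅, ∅, ∅, 129, ∅, 712, 85, 323, ∅, 459, 977]
Lookup 459: h=5, probe 5,6,9 → found at 9.

3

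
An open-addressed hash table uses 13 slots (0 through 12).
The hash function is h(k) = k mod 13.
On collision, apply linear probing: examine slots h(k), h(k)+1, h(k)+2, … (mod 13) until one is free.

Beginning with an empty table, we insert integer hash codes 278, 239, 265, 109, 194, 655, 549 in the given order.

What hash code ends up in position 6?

Insert 278: h=5, slot 5 empty => index 5.
Insert 239: h=5, slot 5 occupied => index 6.
Insert 265: h=5, slots 5,6 occupied => index 7.
Insert 109: h=5, slots 5,6,7 occupied => index 8.
Insert 194: h=12, slot 12 empty => index 12.
Insert 655: h=5, slots 5,6,7,8 occupied => index 9.
Insert 549: h=3, slot 3 empty => index 3.
Table: [., ., ., 549, ., 278, 239, 265, 109, 655, ., ., 194]

239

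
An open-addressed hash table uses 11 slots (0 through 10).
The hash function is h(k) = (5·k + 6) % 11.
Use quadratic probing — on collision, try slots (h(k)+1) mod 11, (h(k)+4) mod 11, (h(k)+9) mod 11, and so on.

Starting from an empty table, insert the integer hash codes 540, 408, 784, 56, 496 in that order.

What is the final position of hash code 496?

9

540 hashes to 0; slot 0 is free => place at 0.
408 hashes to 0; 0 taken => place at 1.
784 hashes to 10; slot 10 is free => place at 10.
56 hashes to 0; 0,1 taken => place at 4.
496 hashes to 0; 0,1,4 taken => place at 9.
Table: [540, 408, —, —, 56, —, —, —, —, 496, 784]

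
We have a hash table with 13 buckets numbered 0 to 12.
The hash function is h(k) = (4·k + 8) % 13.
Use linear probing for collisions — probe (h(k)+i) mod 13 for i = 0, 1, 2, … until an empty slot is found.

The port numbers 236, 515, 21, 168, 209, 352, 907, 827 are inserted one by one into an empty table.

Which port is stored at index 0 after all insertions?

236: h=3 → slot 3
515: h=1 → slot 1
21: h=1, probe 1,2 → slot 2
168: h=4 → slot 4
209: h=12 → slot 12
352: h=12, probe 12,0 → slot 0
907: h=9 → slot 9
827: h=1, probe 1,2,3,4,5 → slot 5
Table: [352, 515, 21, 236, 168, 827, ∅, ∅, ∅, 907, ∅, ∅, 209]

352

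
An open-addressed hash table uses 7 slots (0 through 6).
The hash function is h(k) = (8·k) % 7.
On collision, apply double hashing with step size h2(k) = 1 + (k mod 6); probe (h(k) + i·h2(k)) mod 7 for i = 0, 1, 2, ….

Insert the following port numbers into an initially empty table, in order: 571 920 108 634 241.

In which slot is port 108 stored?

5

571 hashes to 4; slot 4 is free -> place at 4.
920 hashes to 3; slot 3 is free -> place at 3.
108 hashes to 3, h2=1; 3,4 taken -> place at 5.
634 hashes to 4, h2=5; 4 taken -> place at 2.
241 hashes to 3, h2=2; 3,5 taken -> place at 0.
Table: [241, ., 634, 920, 571, 108, .]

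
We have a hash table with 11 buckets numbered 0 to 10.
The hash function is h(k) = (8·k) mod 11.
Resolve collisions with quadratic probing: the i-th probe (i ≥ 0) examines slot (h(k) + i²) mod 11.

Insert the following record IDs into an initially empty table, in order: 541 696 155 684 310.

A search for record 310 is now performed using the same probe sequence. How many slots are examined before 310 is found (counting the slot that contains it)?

541 hashes to 5; slot 5 is free => place at 5.
696 hashes to 2; slot 2 is free => place at 2.
155 hashes to 8; slot 8 is free => place at 8.
684 hashes to 5; 5 taken => place at 6.
310 hashes to 5; 5,6 taken => place at 9.
Table: [∅, ∅, 696, ∅, ∅, 541, 684, ∅, 155, 310, ∅]
Lookup 310: h=5, probe 5,6,9 → found at 9.

3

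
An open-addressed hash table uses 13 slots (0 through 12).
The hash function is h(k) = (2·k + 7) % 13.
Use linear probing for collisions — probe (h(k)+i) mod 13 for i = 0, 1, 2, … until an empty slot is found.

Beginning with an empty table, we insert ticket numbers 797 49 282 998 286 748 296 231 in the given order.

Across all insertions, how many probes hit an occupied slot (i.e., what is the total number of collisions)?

9

797 hashes to 2; slot 2 is free -> place at 2.
49 hashes to 1; slot 1 is free -> place at 1.
282 hashes to 12; slot 12 is free -> place at 12.
998 hashes to 1; 1,2 taken -> place at 3.
286 hashes to 7; slot 7 is free -> place at 7.
748 hashes to 8; slot 8 is free -> place at 8.
296 hashes to 1; 1,2,3 taken -> place at 4.
231 hashes to 1; 1,2,3,4 taken -> place at 5.
Table: [∅, 49, 797, 998, 296, 231, ∅, 286, 748, ∅, ∅, ∅, 282]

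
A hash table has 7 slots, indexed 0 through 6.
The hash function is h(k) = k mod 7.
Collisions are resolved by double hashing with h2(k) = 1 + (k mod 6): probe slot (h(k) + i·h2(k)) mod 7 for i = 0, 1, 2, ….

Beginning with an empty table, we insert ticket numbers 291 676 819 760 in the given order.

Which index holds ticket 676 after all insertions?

2

291 hashes to 4; slot 4 is free => place at 4.
676 hashes to 4, h2=5; 4 taken => place at 2.
819 hashes to 0; slot 0 is free => place at 0.
760 hashes to 4, h2=5; 4,2,0 taken => place at 5.
Table: [819, ., 676, ., 291, 760, .]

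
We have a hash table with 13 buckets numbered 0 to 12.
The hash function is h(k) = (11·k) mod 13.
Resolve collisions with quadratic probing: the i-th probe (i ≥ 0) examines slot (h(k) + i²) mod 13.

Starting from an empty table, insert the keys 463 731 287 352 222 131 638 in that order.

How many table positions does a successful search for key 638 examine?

463 hashes to 10; slot 10 is free -> place at 10.
731 hashes to 7; slot 7 is free -> place at 7.
287 hashes to 11; slot 11 is free -> place at 11.
352 hashes to 11; 11 taken -> place at 12.
222 hashes to 11; 11,12 taken -> place at 2.
131 hashes to 11; 11,12,2,7 taken -> place at 1.
638 hashes to 11; 11,12,2,7,1,10 taken -> place at 8.
Table: [—, 131, 222, —, —, —, —, 731, 638, —, 463, 287, 352]
Lookup 638: h=11, probe 11,12,2,7,1,10,8 → found at 8.

7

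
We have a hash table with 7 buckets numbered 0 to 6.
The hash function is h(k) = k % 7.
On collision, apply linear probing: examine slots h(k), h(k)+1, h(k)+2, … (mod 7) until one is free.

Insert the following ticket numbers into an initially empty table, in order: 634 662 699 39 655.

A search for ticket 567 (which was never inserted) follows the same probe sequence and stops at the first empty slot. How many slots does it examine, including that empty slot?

Insert 634: h=4, slot 4 empty => index 4.
Insert 662: h=4, slot 4 occupied => index 5.
Insert 699: h=6, slot 6 empty => index 6.
Insert 39: h=4, slots 4,5,6 occupied => index 0.
Insert 655: h=4, slots 4,5,6,0 occupied => index 1.
Table: [39, 655, _, _, 634, 662, 699]
Lookup 567: h=0, probe 0,1,2 → slot 2 empty, not found.

3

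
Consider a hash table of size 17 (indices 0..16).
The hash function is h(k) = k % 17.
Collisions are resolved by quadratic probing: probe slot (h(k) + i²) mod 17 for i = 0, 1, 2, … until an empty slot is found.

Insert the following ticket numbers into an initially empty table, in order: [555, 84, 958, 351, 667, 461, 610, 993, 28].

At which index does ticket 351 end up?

555: h=11 => slot 11
84: h=16 => slot 16
958: h=6 => slot 6
351: h=11, probe 11,12 => slot 12
667: h=4 => slot 4
461: h=2 => slot 2
610: h=15 => slot 15
993: h=7 => slot 7
28: h=11, probe 11,12,15,3 => slot 3
Table: [—, —, 461, 28, 667, —, 958, 993, —, —, —, 555, 351, —, —, 610, 84]

12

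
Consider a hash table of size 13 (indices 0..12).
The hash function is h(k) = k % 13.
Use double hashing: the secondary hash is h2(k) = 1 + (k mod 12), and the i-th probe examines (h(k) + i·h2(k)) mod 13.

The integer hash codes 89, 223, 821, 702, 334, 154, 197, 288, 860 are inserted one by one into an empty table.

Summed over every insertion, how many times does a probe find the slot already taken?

Insert 89: h=11, slot 11 empty -> index 11.
Insert 223: h=2, slot 2 empty -> index 2.
Insert 821: h=2, h2=6, slot 2 occupied -> index 8.
Insert 702: h=0, slot 0 empty -> index 0.
Insert 334: h=9, slot 9 empty -> index 9.
Insert 154: h=11, h2=11, slots 11,9 occupied -> index 7.
Insert 197: h=2, h2=6, slots 2,8 occupied -> index 1.
Insert 288: h=2, h2=1, slot 2 occupied -> index 3.
Insert 860: h=2, h2=9, slots 2,11,7,3 occupied -> index 12.
Table: [702, 197, 223, 288, —, —, —, 154, 821, 334, —, 89, 860]

10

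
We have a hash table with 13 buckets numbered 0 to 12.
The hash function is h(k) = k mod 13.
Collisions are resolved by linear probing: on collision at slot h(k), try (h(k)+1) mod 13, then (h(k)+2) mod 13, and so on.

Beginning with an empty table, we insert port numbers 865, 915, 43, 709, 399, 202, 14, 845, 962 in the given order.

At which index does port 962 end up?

2

Insert 865: h=7, slot 7 empty → index 7.
Insert 915: h=5, slot 5 empty → index 5.
Insert 43: h=4, slot 4 empty → index 4.
Insert 709: h=7, slot 7 occupied → index 8.
Insert 399: h=9, slot 9 empty → index 9.
Insert 202: h=7, slots 7,8,9 occupied → index 10.
Insert 14: h=1, slot 1 empty → index 1.
Insert 845: h=0, slot 0 empty → index 0.
Insert 962: h=0, slots 0,1 occupied → index 2.
Table: [845, 14, 962, —, 43, 915, —, 865, 709, 399, 202, —, —]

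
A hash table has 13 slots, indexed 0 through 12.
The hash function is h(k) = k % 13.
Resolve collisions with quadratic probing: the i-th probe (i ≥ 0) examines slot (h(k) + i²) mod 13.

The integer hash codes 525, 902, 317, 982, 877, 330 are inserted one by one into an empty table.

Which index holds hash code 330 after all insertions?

1

Insert 525: h=5, slot 5 empty -> index 5.
Insert 902: h=5, slot 5 occupied -> index 6.
Insert 317: h=5, slots 5,6 occupied -> index 9.
Insert 982: h=7, slot 7 empty -> index 7.
Insert 877: h=6, slots 6,7 occupied -> index 10.
Insert 330: h=5, slots 5,6,9 occupied -> index 1.
Table: [-, 330, -, -, -, 525, 902, 982, -, 317, 877, -, -]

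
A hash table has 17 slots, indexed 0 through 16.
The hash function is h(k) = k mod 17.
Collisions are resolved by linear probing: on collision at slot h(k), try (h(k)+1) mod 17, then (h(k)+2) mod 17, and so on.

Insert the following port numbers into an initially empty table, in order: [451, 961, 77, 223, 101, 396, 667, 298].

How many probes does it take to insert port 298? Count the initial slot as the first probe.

4

451: h=9 -> slot 9
961: h=9, probe 9,10 -> slot 10
77: h=9, probe 9,10,11 -> slot 11
223: h=2 -> slot 2
101: h=16 -> slot 16
396: h=5 -> slot 5
667: h=4 -> slot 4
298: h=9, probe 9,10,11,12 -> slot 12
Table: [—, —, 223, —, 667, 396, —, —, —, 451, 961, 77, 298, —, —, —, 101]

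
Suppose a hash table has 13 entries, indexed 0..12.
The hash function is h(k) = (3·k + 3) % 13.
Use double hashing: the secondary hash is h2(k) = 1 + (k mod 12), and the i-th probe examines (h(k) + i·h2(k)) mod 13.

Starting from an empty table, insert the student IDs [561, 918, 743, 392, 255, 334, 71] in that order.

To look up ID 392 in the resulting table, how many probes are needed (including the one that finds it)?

561: h=9 -> slot 9
918: h=1 -> slot 1
743: h=9, h2=12, probe 9,8 -> slot 8
392: h=9, h2=9, probe 9,5 -> slot 5
255: h=1, h2=4, probe 1,5,9,0 -> slot 0
334: h=4 -> slot 4
71: h=8, h2=12, probe 8,7 -> slot 7
Table: [255, 918, _, _, 334, 392, _, 71, 743, 561, _, _, _]
Lookup 392: h=9, h2=9, probe 9,5 → found at 5.

2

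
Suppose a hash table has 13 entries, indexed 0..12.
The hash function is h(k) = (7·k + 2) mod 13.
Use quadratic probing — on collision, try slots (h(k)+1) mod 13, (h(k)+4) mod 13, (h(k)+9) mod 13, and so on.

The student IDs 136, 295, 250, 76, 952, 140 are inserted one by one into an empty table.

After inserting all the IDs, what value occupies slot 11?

136: h=5 → slot 5
295: h=0 → slot 0
250: h=10 → slot 10
76: h=1 → slot 1
952: h=10, probe 10,11 → slot 11
140: h=7 → slot 7
Table: [295, 76, ∅, ∅, ∅, 136, ∅, 140, ∅, ∅, 250, 952, ∅]

952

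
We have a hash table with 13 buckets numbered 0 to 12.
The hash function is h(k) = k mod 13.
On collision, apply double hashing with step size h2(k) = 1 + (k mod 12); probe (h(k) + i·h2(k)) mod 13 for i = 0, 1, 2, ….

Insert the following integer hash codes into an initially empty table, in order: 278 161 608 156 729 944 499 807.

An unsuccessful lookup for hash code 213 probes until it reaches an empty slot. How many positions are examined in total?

2

278: h=5 -> slot 5
161: h=5, h2=6, probe 5,11 -> slot 11
608: h=10 -> slot 10
156: h=0 -> slot 0
729: h=1 -> slot 1
944: h=8 -> slot 8
499: h=5, h2=8, probe 5,0,8,3 -> slot 3
807: h=1, h2=4, probe 1,5,9 -> slot 9
Table: [156, 729, -, 499, -, 278, -, -, 944, 807, 608, 161, -]
Lookup 213: h=5, h2=10, probe 5,2 → slot 2 empty, not found.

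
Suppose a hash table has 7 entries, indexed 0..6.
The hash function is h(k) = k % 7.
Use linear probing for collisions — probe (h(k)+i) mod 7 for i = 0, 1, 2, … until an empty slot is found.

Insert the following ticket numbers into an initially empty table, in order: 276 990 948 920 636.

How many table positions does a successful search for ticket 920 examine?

4

Insert 276: h=3, slot 3 empty => index 3.
Insert 990: h=3, slot 3 occupied => index 4.
Insert 948: h=3, slots 3,4 occupied => index 5.
Insert 920: h=3, slots 3,4,5 occupied => index 6.
Insert 636: h=6, slot 6 occupied => index 0.
Table: [636, —, —, 276, 990, 948, 920]
Lookup 920: h=3, probe 3,4,5,6 → found at 6.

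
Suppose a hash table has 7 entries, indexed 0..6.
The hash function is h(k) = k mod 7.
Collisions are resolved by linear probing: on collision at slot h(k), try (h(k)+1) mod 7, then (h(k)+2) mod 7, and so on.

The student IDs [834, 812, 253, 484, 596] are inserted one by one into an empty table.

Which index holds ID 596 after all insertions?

834 hashes to 1; slot 1 is free => place at 1.
812 hashes to 0; slot 0 is free => place at 0.
253 hashes to 1; 1 taken => place at 2.
484 hashes to 1; 1,2 taken => place at 3.
596 hashes to 1; 1,2,3 taken => place at 4.
Table: [812, 834, 253, 484, 596, -, -]

4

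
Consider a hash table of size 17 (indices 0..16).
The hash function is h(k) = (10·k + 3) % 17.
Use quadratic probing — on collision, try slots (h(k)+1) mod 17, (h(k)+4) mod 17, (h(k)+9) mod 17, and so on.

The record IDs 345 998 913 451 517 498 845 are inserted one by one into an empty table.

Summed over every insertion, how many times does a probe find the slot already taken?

6

Insert 345: h=2, slot 2 empty => index 2.
Insert 998: h=4, slot 4 empty => index 4.
Insert 913: h=4, slot 4 occupied => index 5.
Insert 451: h=8, slot 8 empty => index 8.
Insert 517: h=5, slot 5 occupied => index 6.
Insert 498: h=2, slot 2 occupied => index 3.
Insert 845: h=4, slots 4,5,8 occupied => index 13.
Table: [—, —, 345, 498, 998, 913, 517, —, 451, —, —, —, —, 845, —, —, —]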